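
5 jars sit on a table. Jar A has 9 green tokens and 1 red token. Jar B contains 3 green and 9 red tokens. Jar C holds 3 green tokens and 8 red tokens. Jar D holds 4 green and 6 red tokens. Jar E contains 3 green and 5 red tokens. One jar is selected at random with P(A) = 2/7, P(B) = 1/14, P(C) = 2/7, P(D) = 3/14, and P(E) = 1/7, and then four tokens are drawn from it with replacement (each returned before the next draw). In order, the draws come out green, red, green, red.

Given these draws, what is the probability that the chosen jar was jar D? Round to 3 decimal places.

Under each hypothesis, the probability of the observed sequence is: P(data | jar A) = (9/10)(1/10)(9/10)(1/10) = 0.0081; P(data | jar B) = (3/12)(9/12)(3/12)(9/12) = 0.035156; P(data | jar C) = (3/11)(8/11)(3/11)(8/11) = 0.039342; P(data | jar D) = (4/10)(6/10)(4/10)(6/10) = 0.0576; P(data | jar E) = (3/8)(5/8)(3/8)(5/8) = 0.054932.
Multiplying each by its prior: 2/7 · 0.0081 = 0.0023143, 1/14 · 0.035156 = 0.0025112, 2/7 · 0.039342 = 0.01124, 3/14 · 0.0576 = 0.012343, 1/7 · 0.054932 = 0.0078474; with total 0.036256.
So P(jar D | data) = (0.012343) / (0.036256) = 0.34044.

0.340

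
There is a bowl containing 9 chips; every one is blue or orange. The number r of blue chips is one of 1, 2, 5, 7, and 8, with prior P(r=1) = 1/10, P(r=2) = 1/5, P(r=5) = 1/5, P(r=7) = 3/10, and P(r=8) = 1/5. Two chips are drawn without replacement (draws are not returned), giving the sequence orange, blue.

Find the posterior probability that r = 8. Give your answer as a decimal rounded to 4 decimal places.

Under each hypothesis, the probability of the observed sequence is: P(data | r = 1) = (8/9)(1/8) = 1/9; P(data | r = 2) = (7/9)(2/8) = 7/36; P(data | r = 5) = (4/9)(5/8) = 5/18; P(data | r = 7) = (2/9)(7/8) = 7/36; P(data | r = 8) = (1/9)(8/8) = 1/9.
Multiplying each by its prior: 1/10 · 1/9 = 1/90, 1/5 · 7/36 = 7/180, 1/5 · 5/18 = 1/18, 3/10 · 7/36 = 7/120, 1/5 · 1/9 = 1/45; these sum to 67/360.
Therefore the posterior P(r = 8 | data) = (1/45) / (67/360) = 8/67.

0.1194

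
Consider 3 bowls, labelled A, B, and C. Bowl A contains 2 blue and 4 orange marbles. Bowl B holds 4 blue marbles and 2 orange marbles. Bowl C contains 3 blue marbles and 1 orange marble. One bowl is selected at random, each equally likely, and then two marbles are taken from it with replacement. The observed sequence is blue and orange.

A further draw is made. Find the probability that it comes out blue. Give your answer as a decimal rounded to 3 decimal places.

Under each hypothesis, the probability of the observed sequence is: P(data | bowl A) = (2/6)(4/6) = 2/9; P(data | bowl B) = (4/6)(2/6) = 2/9; P(data | bowl C) = (3/4)(1/4) = 3/16.
The prior-weighted likelihoods are 1/3 · 2/9 = 2/27, 1/3 · 2/9 = 2/27, 1/3 · 3/16 = 1/16; with total 91/432.
Normalising, the posterior is P(bowl A | data) = 32/91, P(bowl B | data) = 32/91, P(bowl C | data) = 27/91.
The predictive probability is P(blue next | data) = (1/3)(32/91) + (2/3)(32/91) + (3/4)(27/91) = 209/364.

0.574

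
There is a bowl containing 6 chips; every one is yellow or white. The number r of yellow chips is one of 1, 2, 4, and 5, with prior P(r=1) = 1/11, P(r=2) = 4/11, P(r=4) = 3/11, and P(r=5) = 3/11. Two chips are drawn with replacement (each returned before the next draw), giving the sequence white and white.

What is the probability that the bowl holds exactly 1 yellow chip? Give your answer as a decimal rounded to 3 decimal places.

0.240

For each hypothesis, P(data | H) works out to: P(data | r = 1) = (5/6)(5/6) = 25/36; P(data | r = 2) = (4/6)(4/6) = 4/9; P(data | r = 4) = (2/6)(2/6) = 1/9; P(data | r = 5) = (1/6)(1/6) = 1/36.
The prior-weighted likelihoods are 1/11 · 25/36 = 25/396, 4/11 · 4/9 = 16/99, 3/11 · 1/9 = 1/33, 3/11 · 1/36 = 1/132; these sum to 26/99.
Hence P(r = 1 | data) = (25/396) / (26/99) = 25/104.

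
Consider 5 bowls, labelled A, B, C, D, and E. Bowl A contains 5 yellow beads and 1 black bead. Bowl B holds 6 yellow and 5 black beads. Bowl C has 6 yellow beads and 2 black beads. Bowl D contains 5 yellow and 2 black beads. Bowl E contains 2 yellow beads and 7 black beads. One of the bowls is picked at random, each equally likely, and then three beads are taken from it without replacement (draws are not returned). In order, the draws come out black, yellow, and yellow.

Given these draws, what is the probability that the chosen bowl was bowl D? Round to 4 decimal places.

For each hypothesis, P(data | H) works out to: P(data | bowl A) = (1/6)(5/5)(4/4) = 0.16667; P(data | bowl B) = (5/11)(6/10)(5/9) = 0.15152; P(data | bowl C) = (2/8)(6/7)(5/6) = 0.17857; P(data | bowl D) = (2/7)(5/6)(4/5) = 0.19048; P(data | bowl E) = (7/9)(2/8)(1/7) = 0.027778.
The prior-weighted likelihoods are 1/5 · 0.16667 = 0.033333, 1/5 · 0.15152 = 0.030303, 1/5 · 0.17857 = 0.035714, 1/5 · 0.19048 = 0.038095, 1/5 · 0.027778 = 0.0055556; these sum to 0.143.
Therefore the posterior P(bowl D | data) = (0.038095) / (0.143) = 0.2664.

0.2664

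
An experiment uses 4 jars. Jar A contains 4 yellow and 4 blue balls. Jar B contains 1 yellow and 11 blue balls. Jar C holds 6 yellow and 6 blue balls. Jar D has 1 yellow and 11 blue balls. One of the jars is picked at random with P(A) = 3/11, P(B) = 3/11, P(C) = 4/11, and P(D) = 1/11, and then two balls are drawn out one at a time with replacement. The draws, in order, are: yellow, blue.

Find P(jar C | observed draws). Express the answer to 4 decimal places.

0.4865

The likelihood of the observed sequence under each hypothesis: P(data | jar A) = (4/8)(4/8) = 1/4; P(data | jar B) = (1/12)(11/12) = 11/144; P(data | jar C) = (6/12)(6/12) = 1/4; P(data | jar D) = (1/12)(11/12) = 11/144.
Multiplying each by its prior: 3/11 · 1/4 = 3/44, 3/11 · 11/144 = 1/48, 4/11 · 1/4 = 1/11, 1/11 · 11/144 = 1/144; these sum to 37/198.
So P(jar C | data) = (1/11) / (37/198) = 18/37.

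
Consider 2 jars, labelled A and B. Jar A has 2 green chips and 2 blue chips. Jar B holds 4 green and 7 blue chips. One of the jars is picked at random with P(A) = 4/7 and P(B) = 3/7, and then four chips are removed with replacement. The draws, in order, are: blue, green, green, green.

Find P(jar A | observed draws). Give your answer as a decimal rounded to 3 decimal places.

0.731

The likelihood of the observed sequence under each hypothesis: P(data | jar A) = (2/4)(2/4)(2/4)(2/4) = 0.0625; P(data | jar B) = (7/11)(4/11)(4/11)(4/11) = 0.030599.
The prior-weighted likelihoods are 4/7 · 0.0625 = 0.035714, 3/7 · 0.030599 = 0.013114; summing to 0.048828.
So P(jar A | data) = (0.035714) / (0.048828) = 0.73143.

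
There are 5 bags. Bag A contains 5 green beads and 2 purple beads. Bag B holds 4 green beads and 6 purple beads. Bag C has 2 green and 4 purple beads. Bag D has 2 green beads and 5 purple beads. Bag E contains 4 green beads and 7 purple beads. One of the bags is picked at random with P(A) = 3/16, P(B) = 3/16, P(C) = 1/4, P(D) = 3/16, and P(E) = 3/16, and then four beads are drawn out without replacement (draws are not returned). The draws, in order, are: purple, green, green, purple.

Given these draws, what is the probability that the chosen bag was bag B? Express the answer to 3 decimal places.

0.224

Under each hypothesis, the probability of the observed sequence is: P(data | bag A) = (2/7)(5/6)(4/5)(1/4) = 0.047619; P(data | bag B) = (6/10)(4/9)(3/8)(5/7) = 0.071429; P(data | bag C) = (4/6)(2/5)(1/4)(3/3) = 0.066667; P(data | bag D) = (5/7)(2/6)(1/5)(4/4) = 0.047619; P(data | bag E) = (7/11)(4/10)(3/9)(6/8) = 0.063636.
Multiplying each by its prior: 3/16 · 0.047619 = 0.0089286, 3/16 · 0.071429 = 0.013393, 1/4 · 0.066667 = 0.016667, 3/16 · 0.047619 = 0.0089286, 3/16 · 0.063636 = 0.011932; these sum to 0.059848.
Hence P(bag B | data) = (0.013393) / (0.059848) = 0.22378.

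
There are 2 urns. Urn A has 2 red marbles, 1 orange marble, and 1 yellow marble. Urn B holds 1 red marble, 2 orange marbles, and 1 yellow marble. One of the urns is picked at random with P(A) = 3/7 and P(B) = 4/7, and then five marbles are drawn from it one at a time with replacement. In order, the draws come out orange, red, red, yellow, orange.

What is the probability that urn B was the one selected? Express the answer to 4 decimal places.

0.5714

The likelihood of the observed sequence under each hypothesis: P(data | urn A) = (1/4)(2/4)(2/4)(1/4)(1/4) = 0.0039062; P(data | urn B) = (2/4)(1/4)(1/4)(1/4)(2/4) = 0.0039062.
Multiplying each by its prior: 3/7 · 0.0039062 = 0.0016741, 4/7 · 0.0039062 = 0.0022321; with total 0.0039062.
Hence P(urn B | data) = (0.0022321) / (0.0039062) = 0.57143.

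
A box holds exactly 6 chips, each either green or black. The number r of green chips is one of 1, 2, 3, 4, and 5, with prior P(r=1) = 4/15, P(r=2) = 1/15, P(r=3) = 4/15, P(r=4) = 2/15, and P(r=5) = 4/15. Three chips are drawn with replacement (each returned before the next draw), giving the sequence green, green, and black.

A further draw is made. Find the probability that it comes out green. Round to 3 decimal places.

0.613

Compute the likelihood of the observed sequence for each case: P(data | r = 1) = (1/6)(1/6)(5/6) = 5/216; P(data | r = 2) = (2/6)(2/6)(4/6) = 2/27; P(data | r = 3) = (3/6)(3/6)(3/6) = 1/8; P(data | r = 4) = (4/6)(4/6)(2/6) = 4/27; P(data | r = 5) = (5/6)(5/6)(1/6) = 25/216.
The prior-weighted likelihoods are 4/15 · 5/216 = 1/162, 1/15 · 2/27 = 2/405, 4/15 · 1/8 = 1/30, 2/15 · 4/27 = 8/405, 4/15 · 25/216 = 5/162; with total 77/810.
The posterior is then P(r = 1 | data) = 5/77, P(r = 2 | data) = 4/77, P(r = 3 | data) = 27/77, P(r = 4 | data) = 16/77, P(r = 5 | data) = 25/77.
So P(green next | data) = Σ P(green next | H) P(H | data) = (1/6)(5/77) + (1/3)(4/77) + (1/2)(27/77) + (2/3)(16/77) + (5/6)(25/77) = 283/462.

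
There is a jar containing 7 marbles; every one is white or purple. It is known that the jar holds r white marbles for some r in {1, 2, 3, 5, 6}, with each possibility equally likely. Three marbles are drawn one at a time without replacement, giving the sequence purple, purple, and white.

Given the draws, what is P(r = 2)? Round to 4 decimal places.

0.3448

The likelihood of the observed sequence under each hypothesis: P(data | r = 1) = (6/7)(5/6)(1/5) = 1/7; P(data | r = 2) = (5/7)(4/6)(2/5) = 4/21; P(data | r = 3) = (4/7)(3/6)(3/5) = 6/35; P(data | r = 5) = (2/7)(1/6)(5/5) = 1/21; P(data | r = 6) = (1/7)(0/6) = 0.
Multiplying each by its prior: 1/5 · 1/7 = 1/35, 1/5 · 4/21 = 4/105, 1/5 · 6/35 = 6/175, 1/5 · 1/21 = 1/105, 1/5 · 0 = 0; with total 58/525.
So P(r = 2 | data) = (4/105) / (58/525) = 10/29.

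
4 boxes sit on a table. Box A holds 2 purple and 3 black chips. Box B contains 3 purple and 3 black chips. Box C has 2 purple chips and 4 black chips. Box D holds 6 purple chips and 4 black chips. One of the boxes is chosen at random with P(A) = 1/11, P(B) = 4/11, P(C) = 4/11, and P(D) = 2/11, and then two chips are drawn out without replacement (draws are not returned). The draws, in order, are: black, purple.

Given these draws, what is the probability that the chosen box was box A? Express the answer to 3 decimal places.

0.097

Compute the likelihood of the observed sequence for each case: P(data | box A) = (3/5)(2/4) = 3/10; P(data | box B) = (3/6)(3/5) = 3/10; P(data | box C) = (4/6)(2/5) = 4/15; P(data | box D) = (4/10)(6/9) = 4/15.
Multiplying each by its prior: 1/11 · 3/10 = 3/110, 4/11 · 3/10 = 6/55, 4/11 · 4/15 = 16/165, 2/11 · 4/15 = 8/165; with total 31/110.
By Bayes' rule, P(box A | data) = (3/110) / (31/110) = 3/31.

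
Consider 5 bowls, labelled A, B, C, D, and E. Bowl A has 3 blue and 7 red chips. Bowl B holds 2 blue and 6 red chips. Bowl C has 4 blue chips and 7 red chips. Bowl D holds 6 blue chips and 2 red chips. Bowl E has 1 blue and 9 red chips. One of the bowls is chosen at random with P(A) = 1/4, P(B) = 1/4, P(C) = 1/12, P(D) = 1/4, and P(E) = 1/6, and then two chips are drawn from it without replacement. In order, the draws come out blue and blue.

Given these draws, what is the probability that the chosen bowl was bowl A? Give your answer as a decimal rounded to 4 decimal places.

0.0988

Under each hypothesis, the probability of the observed sequence is: P(data | bowl A) = (3/10)(2/9) = 0.066667; P(data | bowl B) = (2/8)(1/7) = 0.035714; P(data | bowl C) = (4/11)(3/10) = 0.10909; P(data | bowl D) = (6/8)(5/7) = 0.53571; P(data | bowl E) = (1/10)(0/9) = 0.
The prior-weighted likelihoods are 1/4 · 0.066667 = 0.016667, 1/4 · 0.035714 = 0.0089286, 1/12 · 0.10909 = 0.0090909, 1/4 · 0.53571 = 0.13393, 1/6 · 0 = 0; summing to 0.16861.
Hence P(bowl A | data) = (0.016667) / (0.16861) = 0.098845.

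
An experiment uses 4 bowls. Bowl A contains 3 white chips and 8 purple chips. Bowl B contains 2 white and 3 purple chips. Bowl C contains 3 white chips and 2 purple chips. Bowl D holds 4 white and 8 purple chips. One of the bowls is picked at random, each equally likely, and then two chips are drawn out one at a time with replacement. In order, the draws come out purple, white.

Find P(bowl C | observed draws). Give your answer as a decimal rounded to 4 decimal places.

For each hypothesis, P(data | H) works out to: P(data | bowl A) = (8/11)(3/11) = 0.19835; P(data | bowl B) = (3/5)(2/5) = 0.24; P(data | bowl C) = (2/5)(3/5) = 0.24; P(data | bowl D) = (8/12)(4/12) = 0.22222.
The prior-weighted likelihoods are 1/4 · 0.19835 = 0.049587, 1/4 · 0.24 = 0.06, 1/4 · 0.24 = 0.06, 1/4 · 0.22222 = 0.055556; with total 0.22514.
By Bayes' rule, P(bowl C | data) = (0.06) / (0.22514) = 0.2665.

0.2665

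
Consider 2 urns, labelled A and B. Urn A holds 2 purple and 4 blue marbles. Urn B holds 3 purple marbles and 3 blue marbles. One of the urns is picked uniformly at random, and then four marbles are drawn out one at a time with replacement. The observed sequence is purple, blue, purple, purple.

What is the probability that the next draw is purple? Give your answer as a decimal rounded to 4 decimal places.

0.4528

For each hypothesis, P(data | H) works out to: P(data | urn A) = (2/6)(4/6)(2/6)(2/6) = 0.024691; P(data | urn B) = (3/6)(3/6)(3/6)(3/6) = 0.0625.
Weighting by the prior gives 1/2 · 0.024691 = 0.012346, 1/2 · 0.0625 = 0.03125; summing to 0.043596.
The posterior is then P(urn A | data) = 0.28319, P(urn B | data) = 0.71681.
The predictive probability is P(purple next | data) = (1/3)(0.28319) + (1/2)(0.71681) = 0.4528.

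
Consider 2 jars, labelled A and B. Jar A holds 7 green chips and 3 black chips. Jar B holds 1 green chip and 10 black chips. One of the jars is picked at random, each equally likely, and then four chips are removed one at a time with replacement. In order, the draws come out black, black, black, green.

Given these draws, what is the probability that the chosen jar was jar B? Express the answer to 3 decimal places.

Under each hypothesis, the probability of the observed sequence is: P(data | jar A) = (3/10)(3/10)(3/10)(7/10) = 0.0189; P(data | jar B) = (10/11)(10/11)(10/11)(1/11) = 0.068301.
The prior-weighted likelihoods are 1/2 · 0.0189 = 0.00945, 1/2 · 0.068301 = 0.034151; these sum to 0.043601.
By Bayes' rule, P(jar B | data) = (0.034151) / (0.043601) = 0.78326.

0.783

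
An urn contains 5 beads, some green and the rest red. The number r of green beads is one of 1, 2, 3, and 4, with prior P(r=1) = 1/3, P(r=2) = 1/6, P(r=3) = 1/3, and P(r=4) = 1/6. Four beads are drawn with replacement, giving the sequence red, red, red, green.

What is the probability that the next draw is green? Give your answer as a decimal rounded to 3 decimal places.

0.338

The likelihood of the observed sequence under each hypothesis: P(data | r = 1) = (4/5)(4/5)(4/5)(1/5) = 0.1024; P(data | r = 2) = (3/5)(3/5)(3/5)(2/5) = 0.0864; P(data | r = 3) = (2/5)(2/5)(2/5)(3/5) = 0.0384; P(data | r = 4) = (1/5)(1/5)(1/5)(4/5) = 0.0064.
Multiplying each by its prior: 1/3 · 0.1024 = 0.034133, 1/6 · 0.0864 = 0.0144, 1/3 · 0.0384 = 0.0128, 1/6 · 0.0064 = 0.0010667; summing to 0.0624.
The posterior is then P(r = 1 | data) = 0.54701, P(r = 2 | data) = 0.23077, P(r = 3 | data) = 0.20513, P(r = 4 | data) = 0.017094.
Averaging over the posterior, P(green next | data) = (1/5)(0.54701) + (2/5)(0.23077) + (3/5)(0.20513) + (4/5)(0.017094) = 0.33846.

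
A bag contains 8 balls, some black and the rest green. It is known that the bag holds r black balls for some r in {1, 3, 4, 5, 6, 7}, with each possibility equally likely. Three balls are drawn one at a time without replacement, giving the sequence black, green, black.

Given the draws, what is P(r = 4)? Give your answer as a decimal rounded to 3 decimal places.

The likelihood of the observed sequence under each hypothesis: P(data | r = 1) = (1/8)(7/7)(0/6) = 0; P(data | r = 3) = (3/8)(5/7)(2/6) = 5/56; P(data | r = 4) = (4/8)(4/7)(3/6) = 1/7; P(data | r = 5) = (5/8)(3/7)(4/6) = 5/28; P(data | r = 6) = (6/8)(2/7)(5/6) = 5/28; P(data | r = 7) = (7/8)(1/7)(6/6) = 1/8.
Weighting by the prior gives 1/6 · 0 = 0, 1/6 · 5/56 = 5/336, 1/6 · 1/7 = 1/42, 1/6 · 5/28 = 5/168, 1/6 · 5/28 = 5/168, 1/6 · 1/8 = 1/48; these sum to 5/42.
By Bayes' rule, P(r = 4 | data) = (1/42) / (5/42) = 1/5.

0.200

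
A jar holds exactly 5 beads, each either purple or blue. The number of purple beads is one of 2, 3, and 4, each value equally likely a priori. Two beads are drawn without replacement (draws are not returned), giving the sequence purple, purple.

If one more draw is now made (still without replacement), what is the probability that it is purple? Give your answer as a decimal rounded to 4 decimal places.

For each hypothesis, P(data | H) works out to: P(data | r = 2) = (2/5)(1/4) = 1/10; P(data | r = 3) = (3/5)(2/4) = 3/10; P(data | r = 4) = (4/5)(3/4) = 3/5.
The prior-weighted likelihoods are 1/3 · 1/10 = 1/30, 1/3 · 3/10 = 1/10, 1/3 · 3/5 = 1/5; these sum to 1/3.
Dividing through by the total gives posterior P(r = 2 | data) = 1/10, P(r = 3 | data) = 3/10, P(r = 4 | data) = 3/5.
The predictive probability is P(purple next | data) = (0)(1/10) + (1/3)(3/10) + (2/3)(3/5) = 1/2.

0.5000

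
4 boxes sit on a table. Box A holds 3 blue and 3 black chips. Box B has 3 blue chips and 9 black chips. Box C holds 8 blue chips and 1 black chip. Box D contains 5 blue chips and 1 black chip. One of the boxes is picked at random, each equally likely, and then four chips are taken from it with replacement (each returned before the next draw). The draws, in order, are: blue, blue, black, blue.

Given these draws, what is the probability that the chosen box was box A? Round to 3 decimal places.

The likelihood of the observed sequence under each hypothesis: P(data | box A) = (3/6)(3/6)(3/6)(3/6) = 0.0625; P(data | box B) = (3/12)(3/12)(9/12)(3/12) = 0.011719; P(data | box C) = (8/9)(8/9)(1/9)(8/9) = 0.078037; P(data | box D) = (5/6)(5/6)(1/6)(5/6) = 0.096451.
Weighting by the prior gives 1/4 · 0.0625 = 0.015625, 1/4 · 0.011719 = 0.0029297, 1/4 · 0.078037 = 0.019509, 1/4 · 0.096451 = 0.024113; summing to 0.062177.
So P(box A | data) = (0.015625) / (0.062177) = 0.2513.

0.251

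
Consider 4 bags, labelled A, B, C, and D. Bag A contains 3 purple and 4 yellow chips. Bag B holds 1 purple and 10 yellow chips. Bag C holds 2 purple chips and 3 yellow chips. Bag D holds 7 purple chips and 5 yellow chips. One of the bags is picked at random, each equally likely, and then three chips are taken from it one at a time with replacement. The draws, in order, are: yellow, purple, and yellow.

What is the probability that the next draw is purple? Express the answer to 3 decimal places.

Under each hypothesis, the probability of the observed sequence is: P(data | bag A) = (4/7)(3/7)(4/7) = 0.13994; P(data | bag B) = (10/11)(1/11)(10/11) = 0.075131; P(data | bag C) = (3/5)(2/5)(3/5) = 0.144; P(data | bag D) = (5/12)(7/12)(5/12) = 0.10127.
Weighting by the prior gives 1/4 · 0.13994 = 0.034985, 1/4 · 0.075131 = 0.018783, 1/4 · 0.144 = 0.036, 1/4 · 0.10127 = 0.025318; with total 0.11509.
Dividing through by the total gives posterior P(bag A | data) = 0.30399, P(bag B | data) = 0.16321, P(bag C | data) = 0.31281, P(bag D | data) = 0.21999.
So P(purple next | data) = Σ P(purple next | H) P(H | data) = (3/7)(0.30399) + (1/11)(0.16321) + (2/5)(0.31281) + (7/12)(0.21999) = 0.39857.

0.399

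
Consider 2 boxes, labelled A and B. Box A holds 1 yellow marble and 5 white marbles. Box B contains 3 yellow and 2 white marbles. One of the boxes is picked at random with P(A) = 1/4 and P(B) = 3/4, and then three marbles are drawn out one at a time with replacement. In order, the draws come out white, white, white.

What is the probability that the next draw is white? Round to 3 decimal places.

0.725

Compute the likelihood of the observed sequence for each case: P(data | box A) = (5/6)(5/6)(5/6) = 0.5787; P(data | box B) = (2/5)(2/5)(2/5) = 0.064.
Weighting by the prior gives 1/4 · 0.5787 = 0.14468, 3/4 · 0.064 = 0.048; with total 0.19268.
The posterior is then P(box A | data) = 0.75088, P(box B | data) = 0.24912.
The predictive probability is P(white next | data) = (5/6)(0.75088) + (2/5)(0.24912) = 0.72538.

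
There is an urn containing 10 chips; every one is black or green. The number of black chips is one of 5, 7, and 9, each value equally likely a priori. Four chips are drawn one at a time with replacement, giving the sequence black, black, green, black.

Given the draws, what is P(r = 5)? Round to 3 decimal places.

The likelihood of the observed sequence under each hypothesis: P(data | r = 5) = (5/10)(5/10)(5/10)(5/10) = 0.0625; P(data | r = 7) = (7/10)(7/10)(3/10)(7/10) = 0.1029; P(data | r = 9) = (9/10)(9/10)(1/10)(9/10) = 0.0729.
Multiplying each by its prior: 1/3 · 0.0625 = 0.020833, 1/3 · 0.1029 = 0.0343, 1/3 · 0.0729 = 0.0243; with total 0.079433.
Therefore the posterior P(r = 5 | data) = (0.020833) / (0.079433) = 0.26227.

0.262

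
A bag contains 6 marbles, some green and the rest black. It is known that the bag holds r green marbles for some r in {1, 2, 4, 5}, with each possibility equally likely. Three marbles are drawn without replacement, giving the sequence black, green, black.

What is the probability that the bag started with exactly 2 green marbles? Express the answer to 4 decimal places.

Under each hypothesis, the probability of the observed sequence is: P(data | r = 1) = (5/6)(1/5)(4/4) = 1/6; P(data | r = 2) = (4/6)(2/5)(3/4) = 1/5; P(data | r = 4) = (2/6)(4/5)(1/4) = 1/15; P(data | r = 5) = (1/6)(5/5)(0/4) = 0.
Weighting by the prior gives 1/4 · 1/6 = 1/24, 1/4 · 1/5 = 1/20, 1/4 · 1/15 = 1/60, 1/4 · 0 = 0; with total 13/120.
Therefore the posterior P(r = 2 | data) = (1/20) / (13/120) = 6/13.

0.4615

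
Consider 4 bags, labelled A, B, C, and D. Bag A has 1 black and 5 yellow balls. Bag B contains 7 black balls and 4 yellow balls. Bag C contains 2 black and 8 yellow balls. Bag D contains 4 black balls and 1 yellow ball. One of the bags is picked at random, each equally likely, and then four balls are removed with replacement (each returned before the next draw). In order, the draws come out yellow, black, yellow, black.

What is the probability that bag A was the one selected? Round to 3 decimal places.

0.156

The likelihood of the observed sequence under each hypothesis: P(data | bag A) = (5/6)(1/6)(5/6)(1/6) = 0.01929; P(data | bag B) = (4/11)(7/11)(4/11)(7/11) = 0.053548; P(data | bag C) = (8/10)(2/10)(8/10)(2/10) = 0.0256; P(data | bag D) = (1/5)(4/5)(1/5)(4/5) = 0.0256.
Multiplying each by its prior: 1/4 · 0.01929 = 0.0048225, 1/4 · 0.053548 = 0.013387, 1/4 · 0.0256 = 0.0064, 1/4 · 0.0256 = 0.0064; summing to 0.03101.
So P(bag A | data) = (0.0048225) / (0.03101) = 0.15552.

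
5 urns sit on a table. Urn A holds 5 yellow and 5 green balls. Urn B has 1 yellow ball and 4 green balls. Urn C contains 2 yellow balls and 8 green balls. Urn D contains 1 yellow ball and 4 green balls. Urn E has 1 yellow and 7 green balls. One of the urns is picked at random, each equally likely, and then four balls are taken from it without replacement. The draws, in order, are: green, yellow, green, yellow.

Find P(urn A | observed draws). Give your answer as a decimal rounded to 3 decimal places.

0.781

Compute the likelihood of the observed sequence for each case: P(data | urn A) = (5/10)(5/9)(4/8)(4/7) = 0.079365; P(data | urn B) = (4/5)(1/4)(3/3)(0/2) = 0; P(data | urn C) = (8/10)(2/9)(7/8)(1/7) = 0.022222; P(data | urn D) = (4/5)(1/4)(3/3)(0/2) = 0; P(data | urn E) = (7/8)(1/7)(6/6)(0/5) = 0.
Multiplying each by its prior: 1/5 · 0.079365 = 0.015873, 1/5 · 0 = 0, 1/5 · 0.022222 = 0.0044444, 1/5 · 0 = 0, 1/5 · 0 = 0; with total 0.020317.
By Bayes' rule, P(urn A | data) = (0.015873) / (0.020317) = 0.78125.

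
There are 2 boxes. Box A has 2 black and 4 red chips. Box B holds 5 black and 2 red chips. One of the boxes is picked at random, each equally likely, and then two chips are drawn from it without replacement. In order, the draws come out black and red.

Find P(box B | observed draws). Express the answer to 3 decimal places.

0.472

Compute the likelihood of the observed sequence for each case: P(data | box A) = (2/6)(4/5) = 4/15; P(data | box B) = (5/7)(2/6) = 5/21.
Multiplying each by its prior: 1/2 · 4/15 = 2/15, 1/2 · 5/21 = 5/42; summing to 53/210.
Hence P(box B | data) = (5/42) / (53/210) = 25/53.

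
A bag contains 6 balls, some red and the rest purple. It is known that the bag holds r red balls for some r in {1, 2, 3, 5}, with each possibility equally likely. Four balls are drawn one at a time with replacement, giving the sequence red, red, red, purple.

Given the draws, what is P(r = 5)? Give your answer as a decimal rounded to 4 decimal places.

Compute the likelihood of the observed sequence for each case: P(data | r = 1) = (1/6)(1/6)(1/6)(5/6) = 0.003858; P(data | r = 2) = (2/6)(2/6)(2/6)(4/6) = 0.024691; P(data | r = 3) = (3/6)(3/6)(3/6)(3/6) = 0.0625; P(data | r = 5) = (5/6)(5/6)(5/6)(1/6) = 0.096451.
The prior-weighted likelihoods are 1/4 · 0.003858 = 0.00096451, 1/4 · 0.024691 = 0.0061728, 1/4 · 0.0625 = 0.015625, 1/4 · 0.096451 = 0.024113; these sum to 0.046875.
Therefore the posterior P(r = 5 | data) = (0.024113) / (0.046875) = 0.5144.

0.5144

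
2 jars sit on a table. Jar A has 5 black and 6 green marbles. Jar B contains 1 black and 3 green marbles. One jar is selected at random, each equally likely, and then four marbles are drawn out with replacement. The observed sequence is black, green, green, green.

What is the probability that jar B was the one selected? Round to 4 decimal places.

The likelihood of the observed sequence under each hypothesis: P(data | jar A) = (5/11)(6/11)(6/11)(6/11) = 0.073765; P(data | jar B) = (1/4)(3/4)(3/4)(3/4) = 0.10547.
The prior-weighted likelihoods are 1/2 · 0.073765 = 0.036883, 1/2 · 0.10547 = 0.052734; summing to 0.089617.
By Bayes' rule, P(jar B | data) = (0.052734) / (0.089617) = 0.58844.

0.5884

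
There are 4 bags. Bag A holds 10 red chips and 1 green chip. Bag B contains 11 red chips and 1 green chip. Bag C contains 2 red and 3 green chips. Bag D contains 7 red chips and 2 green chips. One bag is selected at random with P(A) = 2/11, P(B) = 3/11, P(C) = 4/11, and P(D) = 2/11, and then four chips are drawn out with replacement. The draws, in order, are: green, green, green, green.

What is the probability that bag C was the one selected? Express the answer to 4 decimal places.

0.9901

Under each hypothesis, the probability of the observed sequence is: P(data | bag A) = (1/11)(1/11)(1/11)(1/11) = 6.8301e-05; P(data | bag B) = (1/12)(1/12)(1/12)(1/12) = 4.8225e-05; P(data | bag C) = (3/5)(3/5)(3/5)(3/5) = 0.1296; P(data | bag D) = (2/9)(2/9)(2/9)(2/9) = 0.0024387.
The prior-weighted likelihoods are 2/11 · 6.8301e-05 = 1.2418e-05, 3/11 · 4.8225e-05 = 1.3152e-05, 4/11 · 0.1296 = 0.047127, 2/11 · 0.0024387 = 0.00044339; these sum to 0.047596.
By Bayes' rule, P(bag C | data) = (0.047127) / (0.047596) = 0.99015.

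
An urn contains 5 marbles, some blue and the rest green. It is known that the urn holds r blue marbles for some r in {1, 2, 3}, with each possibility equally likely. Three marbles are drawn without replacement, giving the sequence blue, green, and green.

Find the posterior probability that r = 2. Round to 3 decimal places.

Compute the likelihood of the observed sequence for each case: P(data | r = 1) = (1/5)(4/4)(3/3) = 1/5; P(data | r = 2) = (2/5)(3/4)(2/3) = 1/5; P(data | r = 3) = (3/5)(2/4)(1/3) = 1/10.
The prior-weighted likelihoods are 1/3 · 1/5 = 1/15, 1/3 · 1/5 = 1/15, 1/3 · 1/10 = 1/30; with total 1/6.
Hence P(r = 2 | data) = (1/15) / (1/6) = 2/5.

0.400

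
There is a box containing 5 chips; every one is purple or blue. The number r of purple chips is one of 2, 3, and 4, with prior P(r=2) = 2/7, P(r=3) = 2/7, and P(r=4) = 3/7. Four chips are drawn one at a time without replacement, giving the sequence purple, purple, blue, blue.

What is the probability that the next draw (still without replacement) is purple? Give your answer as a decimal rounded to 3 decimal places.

0.500

The likelihood of the observed sequence under each hypothesis: P(data | r = 2) = (2/5)(1/4)(3/3)(2/2) = 1/10; P(data | r = 3) = (3/5)(2/4)(2/3)(1/2) = 1/10; P(data | r = 4) = (4/5)(3/4)(1/3)(0/2) = 0.
Multiplying each by its prior: 2/7 · 1/10 = 1/35, 2/7 · 1/10 = 1/35, 3/7 · 0 = 0; with total 2/35.
Normalising, the posterior is P(r = 2 | data) = 1/2, P(r = 3 | data) = 1/2, P(r = 4 | data) = 0.
Averaging over the posterior, P(purple next | data) = (0)(1/2) + (1)(1/2) = 1/2.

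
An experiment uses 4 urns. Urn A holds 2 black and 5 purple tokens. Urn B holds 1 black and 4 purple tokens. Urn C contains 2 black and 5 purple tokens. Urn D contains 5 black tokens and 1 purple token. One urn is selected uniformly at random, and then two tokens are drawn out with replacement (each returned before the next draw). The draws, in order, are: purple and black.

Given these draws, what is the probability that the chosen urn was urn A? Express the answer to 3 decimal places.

0.289

For each hypothesis, P(data | H) works out to: P(data | urn A) = (5/7)(2/7) = 0.20408; P(data | urn B) = (4/5)(1/5) = 0.16; P(data | urn C) = (5/7)(2/7) = 0.20408; P(data | urn D) = (1/6)(5/6) = 0.13889.
Weighting by the prior gives 1/4 · 0.20408 = 0.05102, 1/4 · 0.16 = 0.04, 1/4 · 0.20408 = 0.05102, 1/4 · 0.13889 = 0.034722; these sum to 0.17676.
Hence P(urn A | data) = (0.05102) / (0.17676) = 0.28864.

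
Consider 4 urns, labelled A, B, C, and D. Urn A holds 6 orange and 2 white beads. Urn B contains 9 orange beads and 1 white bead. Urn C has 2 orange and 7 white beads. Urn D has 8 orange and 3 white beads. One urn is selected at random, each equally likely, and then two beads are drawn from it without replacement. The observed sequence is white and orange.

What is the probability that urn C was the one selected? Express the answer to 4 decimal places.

Compute the likelihood of the observed sequence for each case: P(data | urn A) = (2/8)(6/7) = 0.21429; P(data | urn B) = (1/10)(9/9) = 0.1; P(data | urn C) = (7/9)(2/8) = 0.19444; P(data | urn D) = (3/11)(8/10) = 0.21818.
The prior-weighted likelihoods are 1/4 · 0.21429 = 0.053571, 1/4 · 0.1 = 0.025, 1/4 · 0.19444 = 0.048611, 1/4 · 0.21818 = 0.054545; these sum to 0.18173.
Therefore the posterior P(urn C | data) = (0.048611) / (0.18173) = 0.26749.

0.2675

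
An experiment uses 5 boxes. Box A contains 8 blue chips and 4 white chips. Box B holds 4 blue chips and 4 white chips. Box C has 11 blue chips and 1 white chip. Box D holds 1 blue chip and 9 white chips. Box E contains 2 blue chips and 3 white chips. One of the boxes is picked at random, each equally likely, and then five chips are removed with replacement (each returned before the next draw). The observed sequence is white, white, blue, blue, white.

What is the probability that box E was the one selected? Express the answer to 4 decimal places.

0.3838

Compute the likelihood of the observed sequence for each case: P(data | box A) = (4/12)(4/12)(8/12)(8/12)(4/12) = 0.016461; P(data | box B) = (4/8)(4/8)(4/8)(4/8)(4/8) = 0.03125; P(data | box C) = (1/12)(1/12)(11/12)(11/12)(1/12) = 0.00048627; P(data | box D) = (9/10)(9/10)(1/10)(1/10)(9/10) = 0.00729; P(data | box E) = (3/5)(3/5)(2/5)(2/5)(3/5) = 0.03456.
Multiplying each by its prior: 1/5 · 0.016461 = 0.0032922, 1/5 · 0.03125 = 0.00625, 1/5 · 0.00048627 = 9.7254e-05, 1/5 · 0.00729 = 0.001458, 1/5 · 0.03456 = 0.006912; these sum to 0.018009.
Therefore the posterior P(box E | data) = (0.006912) / (0.018009) = 0.3838.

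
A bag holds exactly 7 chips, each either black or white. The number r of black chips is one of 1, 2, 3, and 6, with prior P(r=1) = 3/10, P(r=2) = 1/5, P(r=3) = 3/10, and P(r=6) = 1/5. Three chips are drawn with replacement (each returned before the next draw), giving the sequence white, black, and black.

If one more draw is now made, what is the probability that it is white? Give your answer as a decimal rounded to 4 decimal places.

For each hypothesis, P(data | H) works out to: P(data | r = 1) = (6/7)(1/7)(1/7) = 0.017493; P(data | r = 2) = (5/7)(2/7)(2/7) = 0.058309; P(data | r = 3) = (4/7)(3/7)(3/7) = 0.10496; P(data | r = 6) = (1/7)(6/7)(6/7) = 0.10496.
Weighting by the prior gives 3/10 · 0.017493 = 0.0052478, 1/5 · 0.058309 = 0.011662, 3/10 · 0.10496 = 0.031487, 1/5 · 0.10496 = 0.020991; with total 0.069388.
Dividing through by the total gives posterior P(r = 1 | data) = 0.07563, P(r = 2 | data) = 0.16807, P(r = 3 | data) = 0.45378, P(r = 6 | data) = 0.30252.
Averaging over the posterior, P(white next | data) = (6/7)(0.07563) + (5/7)(0.16807) + (4/7)(0.45378) + (1/7)(0.30252) = 0.48739.

0.4874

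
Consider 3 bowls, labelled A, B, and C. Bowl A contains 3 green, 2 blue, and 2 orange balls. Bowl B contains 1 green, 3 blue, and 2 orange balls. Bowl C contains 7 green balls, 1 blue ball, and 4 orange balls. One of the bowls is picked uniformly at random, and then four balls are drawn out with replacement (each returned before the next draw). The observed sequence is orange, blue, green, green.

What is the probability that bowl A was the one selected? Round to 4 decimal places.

The likelihood of the observed sequence under each hypothesis: P(data | bowl A) = (2/7)(2/7)(3/7)(3/7) = 0.014994; P(data | bowl B) = (2/6)(3/6)(1/6)(1/6) = 0.0046296; P(data | bowl C) = (4/12)(1/12)(7/12)(7/12) = 0.0094522.
Multiplying each by its prior: 1/3 · 0.014994 = 0.0049979, 1/3 · 0.0046296 = 0.0015432, 1/3 · 0.0094522 = 0.0031507; with total 0.0096918.
So P(bowl A | data) = (0.0049979) / (0.0096918) = 0.51568.

0.5157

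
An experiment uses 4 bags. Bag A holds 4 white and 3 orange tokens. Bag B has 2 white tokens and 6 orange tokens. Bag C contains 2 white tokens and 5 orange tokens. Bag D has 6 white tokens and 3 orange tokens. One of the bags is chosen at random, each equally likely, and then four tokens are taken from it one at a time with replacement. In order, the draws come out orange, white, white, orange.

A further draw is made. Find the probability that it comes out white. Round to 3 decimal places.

The likelihood of the observed sequence under each hypothesis: P(data | bag A) = (3/7)(4/7)(4/7)(3/7) = 0.059975; P(data | bag B) = (6/8)(2/8)(2/8)(6/8) = 0.035156; P(data | bag C) = (5/7)(2/7)(2/7)(5/7) = 0.041649; P(data | bag D) = (3/9)(6/9)(6/9)(3/9) = 0.049383.
The prior-weighted likelihoods are 1/4 · 0.059975 = 0.014994, 1/4 · 0.035156 = 0.0087891, 1/4 · 0.041649 = 0.010412, 1/4 · 0.049383 = 0.012346; with total 0.046541.
Normalising, the posterior is P(bag A | data) = 0.32216, P(bag B | data) = 0.18885, P(bag C | data) = 0.22372, P(bag D | data) = 0.26527.
So P(white next | data) = Σ P(white next | H) P(H | data) = (4/7)(0.32216) + (1/4)(0.18885) + (2/7)(0.22372) + (2/3)(0.26527) = 0.47207.

0.472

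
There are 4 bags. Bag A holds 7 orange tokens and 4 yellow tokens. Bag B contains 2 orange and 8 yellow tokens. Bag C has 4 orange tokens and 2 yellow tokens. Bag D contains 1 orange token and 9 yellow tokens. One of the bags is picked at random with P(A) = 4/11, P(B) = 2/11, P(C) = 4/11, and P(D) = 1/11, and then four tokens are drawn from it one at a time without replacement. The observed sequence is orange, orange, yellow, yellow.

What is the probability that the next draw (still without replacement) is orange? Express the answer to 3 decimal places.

0.793

For each hypothesis, P(data | H) works out to: P(data | bag A) = (7/11)(6/10)(4/9)(3/8) = 0.063636; P(data | bag B) = (2/10)(1/9)(8/8)(7/7) = 0.022222; P(data | bag C) = (4/6)(3/5)(2/4)(1/3) = 0.066667; P(data | bag D) = (1/10)(0/9) = 0.
Weighting by the prior gives 4/11 · 0.063636 = 0.02314, 2/11 · 0.022222 = 0.0040404, 4/11 · 0.066667 = 0.024242, 1/11 · 0 = 0; with total 0.051423.
Dividing through by the total gives posterior P(bag A | data) = 0.45, P(bag B | data) = 0.078571, P(bag C | data) = 0.47143, P(bag D | data) = 0.
Averaging over the posterior, P(orange next | data) = (5/7)(0.45) + (0)(0.078571) + (1)(0.47143) = 0.79286.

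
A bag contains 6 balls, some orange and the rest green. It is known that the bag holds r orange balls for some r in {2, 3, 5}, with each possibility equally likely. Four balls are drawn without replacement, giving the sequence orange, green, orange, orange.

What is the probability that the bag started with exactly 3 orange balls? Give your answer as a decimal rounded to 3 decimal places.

For each hypothesis, P(data | H) works out to: P(data | r = 2) = (2/6)(4/5)(1/4)(0/3) = 0; P(data | r = 3) = (3/6)(3/5)(2/4)(1/3) = 1/20; P(data | r = 5) = (5/6)(1/5)(4/4)(3/3) = 1/6.
Multiplying each by its prior: 1/3 · 0 = 0, 1/3 · 1/20 = 1/60, 1/3 · 1/6 = 1/18; summing to 13/180.
Therefore the posterior P(r = 3 | data) = (1/60) / (13/180) = 3/13.

0.231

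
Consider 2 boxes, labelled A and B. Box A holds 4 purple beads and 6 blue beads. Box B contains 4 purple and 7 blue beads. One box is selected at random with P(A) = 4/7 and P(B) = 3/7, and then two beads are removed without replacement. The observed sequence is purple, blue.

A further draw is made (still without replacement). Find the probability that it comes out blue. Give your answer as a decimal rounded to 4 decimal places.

0.6424

Compute the likelihood of the observed sequence for each case: P(data | box A) = (4/10)(6/9) = 0.26667; P(data | box B) = (4/11)(7/10) = 0.25455.
Multiplying each by its prior: 4/7 · 0.26667 = 0.15238, 3/7 · 0.25455 = 0.10909; these sum to 0.26147.
The posterior is then P(box A | data) = 0.58278, P(box B | data) = 0.41722.
So P(blue next | data) = Σ P(blue next | H) P(H | data) = (5/8)(0.58278) + (2/3)(0.41722) = 0.64238.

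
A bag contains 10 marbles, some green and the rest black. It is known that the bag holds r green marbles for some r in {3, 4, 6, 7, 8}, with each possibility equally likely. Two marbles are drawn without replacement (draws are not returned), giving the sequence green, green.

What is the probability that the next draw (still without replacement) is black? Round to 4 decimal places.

0.4041

Compute the likelihood of the observed sequence for each case: P(data | r = 3) = (3/10)(2/9) = 1/15; P(data | r = 4) = (4/10)(3/9) = 2/15; P(data | r = 6) = (6/10)(5/9) = 1/3; P(data | r = 7) = (7/10)(6/9) = 7/15; P(data | r = 8) = (8/10)(7/9) = 28/45.
Weighting by the prior gives 1/5 · 1/15 = 1/75, 1/5 · 2/15 = 2/75, 1/5 · 1/3 = 1/15, 1/5 · 7/15 = 7/75, 1/5 · 28/45 = 28/225; summing to 73/225.
Dividing through by the total gives posterior P(r = 3 | data) = 3/73, P(r = 4 | data) = 6/73, P(r = 6 | data) = 15/73, P(r = 7 | data) = 21/73, P(r = 8 | data) = 28/73.
So P(black next | data) = Σ P(black next | H) P(H | data) = (7/8)(3/73) + (3/4)(6/73) + (1/2)(15/73) + (3/8)(21/73) + (1/4)(28/73) = 59/146.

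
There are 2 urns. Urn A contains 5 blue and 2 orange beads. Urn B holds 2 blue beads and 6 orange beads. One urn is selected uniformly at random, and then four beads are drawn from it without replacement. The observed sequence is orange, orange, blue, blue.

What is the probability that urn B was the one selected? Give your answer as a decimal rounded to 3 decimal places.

0.429

Under each hypothesis, the probability of the observed sequence is: P(data | urn A) = (2/7)(1/6)(5/5)(4/4) = 1/21; P(data | urn B) = (6/8)(5/7)(2/6)(1/5) = 1/28.
Multiplying each by its prior: 1/2 · 1/21 = 1/42, 1/2 · 1/28 = 1/56; these sum to 1/24.
By Bayes' rule, P(urn B | data) = (1/56) / (1/24) = 3/7.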